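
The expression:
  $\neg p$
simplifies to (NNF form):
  $\neg p$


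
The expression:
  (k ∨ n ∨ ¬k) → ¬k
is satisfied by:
  {k: False}


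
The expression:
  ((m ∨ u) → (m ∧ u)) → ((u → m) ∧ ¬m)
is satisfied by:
  {u: False, m: False}
  {m: True, u: False}
  {u: True, m: False}


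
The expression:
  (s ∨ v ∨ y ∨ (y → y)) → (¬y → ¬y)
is always true.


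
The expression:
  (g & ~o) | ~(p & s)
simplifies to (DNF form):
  ~p | ~s | (g & ~o)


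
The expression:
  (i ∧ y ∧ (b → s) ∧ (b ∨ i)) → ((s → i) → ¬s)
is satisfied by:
  {s: False, y: False, i: False}
  {i: True, s: False, y: False}
  {y: True, s: False, i: False}
  {i: True, y: True, s: False}
  {s: True, i: False, y: False}
  {i: True, s: True, y: False}
  {y: True, s: True, i: False}


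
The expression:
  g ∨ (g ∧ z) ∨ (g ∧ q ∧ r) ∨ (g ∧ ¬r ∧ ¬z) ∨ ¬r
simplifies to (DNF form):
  g ∨ ¬r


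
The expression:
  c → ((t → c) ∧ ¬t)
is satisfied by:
  {c: False, t: False}
  {t: True, c: False}
  {c: True, t: False}


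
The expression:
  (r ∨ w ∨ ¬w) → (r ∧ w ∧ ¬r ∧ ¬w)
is never true.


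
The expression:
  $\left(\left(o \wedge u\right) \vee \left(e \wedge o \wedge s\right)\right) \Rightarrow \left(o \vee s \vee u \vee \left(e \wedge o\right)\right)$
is always true.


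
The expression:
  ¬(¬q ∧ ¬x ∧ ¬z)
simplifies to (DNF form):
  q ∨ x ∨ z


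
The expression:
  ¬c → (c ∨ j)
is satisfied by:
  {c: True, j: True}
  {c: True, j: False}
  {j: True, c: False}


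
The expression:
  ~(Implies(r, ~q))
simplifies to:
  q & r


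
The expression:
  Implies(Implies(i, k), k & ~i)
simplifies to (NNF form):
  (i & ~k) | (k & ~i)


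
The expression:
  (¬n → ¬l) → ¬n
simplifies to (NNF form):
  ¬n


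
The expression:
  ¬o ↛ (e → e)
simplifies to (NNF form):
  False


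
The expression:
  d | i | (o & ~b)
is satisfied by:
  {i: True, d: True, o: True, b: False}
  {i: True, d: True, b: False, o: False}
  {i: True, d: True, o: True, b: True}
  {i: True, d: True, b: True, o: False}
  {i: True, o: True, b: False, d: False}
  {i: True, b: False, o: False, d: False}
  {i: True, o: True, b: True, d: False}
  {i: True, b: True, o: False, d: False}
  {o: True, d: True, b: False, i: False}
  {d: True, b: False, o: False, i: False}
  {o: True, d: True, b: True, i: False}
  {d: True, b: True, o: False, i: False}
  {o: True, d: False, b: False, i: False}


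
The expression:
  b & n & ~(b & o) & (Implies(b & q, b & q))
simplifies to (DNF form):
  b & n & ~o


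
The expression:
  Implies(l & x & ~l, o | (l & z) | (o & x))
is always true.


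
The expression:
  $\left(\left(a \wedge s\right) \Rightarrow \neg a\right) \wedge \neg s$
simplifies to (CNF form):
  $\neg s$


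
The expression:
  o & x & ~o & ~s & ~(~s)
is never true.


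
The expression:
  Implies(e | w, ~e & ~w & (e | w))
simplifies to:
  ~e & ~w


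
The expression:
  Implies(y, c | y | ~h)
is always true.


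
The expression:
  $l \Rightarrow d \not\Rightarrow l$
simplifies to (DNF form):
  $\neg l$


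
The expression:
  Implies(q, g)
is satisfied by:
  {g: True, q: False}
  {q: False, g: False}
  {q: True, g: True}


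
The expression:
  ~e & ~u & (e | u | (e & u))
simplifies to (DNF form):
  False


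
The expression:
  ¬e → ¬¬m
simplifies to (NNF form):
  e ∨ m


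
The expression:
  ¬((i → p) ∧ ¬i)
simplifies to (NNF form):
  i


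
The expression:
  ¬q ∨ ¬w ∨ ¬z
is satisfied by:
  {w: False, q: False, z: False}
  {z: True, w: False, q: False}
  {q: True, w: False, z: False}
  {z: True, q: True, w: False}
  {w: True, z: False, q: False}
  {z: True, w: True, q: False}
  {q: True, w: True, z: False}


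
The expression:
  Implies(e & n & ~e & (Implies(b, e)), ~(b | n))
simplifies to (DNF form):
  True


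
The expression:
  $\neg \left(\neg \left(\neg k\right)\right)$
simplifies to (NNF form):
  $\neg k$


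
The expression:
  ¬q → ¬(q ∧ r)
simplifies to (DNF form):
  True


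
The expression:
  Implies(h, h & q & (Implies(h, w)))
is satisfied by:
  {q: True, w: True, h: False}
  {q: True, w: False, h: False}
  {w: True, q: False, h: False}
  {q: False, w: False, h: False}
  {q: True, h: True, w: True}


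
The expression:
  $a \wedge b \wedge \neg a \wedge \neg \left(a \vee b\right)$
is never true.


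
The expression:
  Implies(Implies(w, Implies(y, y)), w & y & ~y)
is never true.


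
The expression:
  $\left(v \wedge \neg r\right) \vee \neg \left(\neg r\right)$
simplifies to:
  $r \vee v$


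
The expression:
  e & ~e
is never true.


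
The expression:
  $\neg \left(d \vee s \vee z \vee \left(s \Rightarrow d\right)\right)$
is never true.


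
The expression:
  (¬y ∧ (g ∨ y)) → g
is always true.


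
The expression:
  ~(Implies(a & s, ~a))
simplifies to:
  a & s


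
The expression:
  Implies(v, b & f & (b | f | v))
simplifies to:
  ~v | (b & f)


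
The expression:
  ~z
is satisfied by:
  {z: False}


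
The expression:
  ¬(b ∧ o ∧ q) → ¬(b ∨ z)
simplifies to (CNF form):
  (b ∨ ¬z) ∧ (o ∨ ¬b) ∧ (q ∨ ¬b)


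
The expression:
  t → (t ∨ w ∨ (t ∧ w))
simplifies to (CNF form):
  True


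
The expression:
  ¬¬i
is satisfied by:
  {i: True}


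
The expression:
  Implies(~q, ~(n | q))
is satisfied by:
  {q: True, n: False}
  {n: False, q: False}
  {n: True, q: True}


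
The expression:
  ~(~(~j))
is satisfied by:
  {j: False}


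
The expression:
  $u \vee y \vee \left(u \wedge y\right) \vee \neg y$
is always true.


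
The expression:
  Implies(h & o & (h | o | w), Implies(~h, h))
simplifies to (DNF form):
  True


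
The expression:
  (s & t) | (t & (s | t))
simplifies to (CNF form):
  t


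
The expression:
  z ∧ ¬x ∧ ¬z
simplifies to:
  False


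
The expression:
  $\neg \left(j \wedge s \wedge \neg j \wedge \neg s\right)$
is always true.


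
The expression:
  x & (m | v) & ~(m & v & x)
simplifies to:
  x & (m | v) & (~m | ~v)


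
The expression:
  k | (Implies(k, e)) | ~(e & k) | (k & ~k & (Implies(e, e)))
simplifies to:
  True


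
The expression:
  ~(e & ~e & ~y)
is always true.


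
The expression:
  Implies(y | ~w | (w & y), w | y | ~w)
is always true.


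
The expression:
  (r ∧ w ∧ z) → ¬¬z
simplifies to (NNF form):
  True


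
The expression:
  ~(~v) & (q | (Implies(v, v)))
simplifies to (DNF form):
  v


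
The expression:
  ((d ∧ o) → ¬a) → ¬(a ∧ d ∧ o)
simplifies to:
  True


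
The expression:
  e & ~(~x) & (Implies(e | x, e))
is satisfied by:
  {e: True, x: True}


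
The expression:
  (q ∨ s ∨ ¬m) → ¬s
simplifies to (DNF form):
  ¬s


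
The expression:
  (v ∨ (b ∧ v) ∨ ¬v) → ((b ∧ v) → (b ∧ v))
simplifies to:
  True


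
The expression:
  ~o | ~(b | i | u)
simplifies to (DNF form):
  ~o | (~b & ~i & ~u)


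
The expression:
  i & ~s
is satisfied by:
  {i: True, s: False}


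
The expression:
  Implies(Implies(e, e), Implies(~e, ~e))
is always true.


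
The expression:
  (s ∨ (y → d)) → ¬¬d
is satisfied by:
  {d: True, y: True, s: False}
  {d: True, y: False, s: False}
  {d: True, s: True, y: True}
  {d: True, s: True, y: False}
  {y: True, s: False, d: False}


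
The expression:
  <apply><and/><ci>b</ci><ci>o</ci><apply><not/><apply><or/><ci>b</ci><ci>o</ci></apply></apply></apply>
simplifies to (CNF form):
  <false/>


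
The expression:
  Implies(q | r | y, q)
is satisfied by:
  {q: True, y: False, r: False}
  {r: True, q: True, y: False}
  {q: True, y: True, r: False}
  {r: True, q: True, y: True}
  {r: False, y: False, q: False}


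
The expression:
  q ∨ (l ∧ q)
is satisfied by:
  {q: True}


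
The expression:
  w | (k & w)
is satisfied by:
  {w: True}


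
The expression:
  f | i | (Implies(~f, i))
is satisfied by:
  {i: True, f: True}
  {i: True, f: False}
  {f: True, i: False}


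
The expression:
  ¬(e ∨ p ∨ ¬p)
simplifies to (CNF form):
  False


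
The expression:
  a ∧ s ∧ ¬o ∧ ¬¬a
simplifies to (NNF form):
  a ∧ s ∧ ¬o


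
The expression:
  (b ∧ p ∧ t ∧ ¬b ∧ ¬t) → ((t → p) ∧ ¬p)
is always true.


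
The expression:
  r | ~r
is always true.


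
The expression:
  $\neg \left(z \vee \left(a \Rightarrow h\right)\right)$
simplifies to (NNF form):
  $a \wedge \neg h \wedge \neg z$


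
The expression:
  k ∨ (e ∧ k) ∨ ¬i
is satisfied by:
  {k: True, i: False}
  {i: False, k: False}
  {i: True, k: True}


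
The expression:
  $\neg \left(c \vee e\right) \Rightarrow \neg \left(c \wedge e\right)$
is always true.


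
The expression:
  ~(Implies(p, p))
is never true.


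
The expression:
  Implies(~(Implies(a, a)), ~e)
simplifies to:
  True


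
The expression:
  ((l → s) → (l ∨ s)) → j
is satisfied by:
  {j: True, s: False, l: False}
  {l: True, j: True, s: False}
  {j: True, s: True, l: False}
  {l: True, j: True, s: True}
  {l: False, s: False, j: False}


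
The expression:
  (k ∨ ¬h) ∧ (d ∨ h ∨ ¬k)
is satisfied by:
  {d: True, h: False, k: False}
  {h: False, k: False, d: False}
  {d: True, k: True, h: False}
  {d: True, k: True, h: True}
  {k: True, h: True, d: False}


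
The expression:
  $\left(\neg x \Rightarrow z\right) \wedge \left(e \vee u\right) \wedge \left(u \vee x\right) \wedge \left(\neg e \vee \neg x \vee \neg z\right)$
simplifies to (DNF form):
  $\left(e \wedge x \wedge \neg e\right) \vee \left(e \wedge x \wedge \neg x\right) \vee \left(e \wedge x \wedge \neg z\right) \vee \left(u \wedge x \wedge \neg e\right) \vee \left(u \wedge x \wedge \neg x\right) \vee \left(u \wedge x \wedge \neg z\right) \vee \left(u \wedge z \wedge \neg e\right) \vee \left(u \wedge z \wedge \neg x\right) \vee \left(u \wedge z \wedge \neg z\right) \vee \left(e \wedge u \wedge x \wedge \neg e\right) \vee \left(e \wedge u \wedge x \wedge \neg x\right) \vee \left(e \wedge u \wedge x \wedge \neg z\right) \vee \left(e \wedge u \wedge z \wedge \neg e\right) \vee \left(e \wedge u \wedge z \wedge \neg x\right) \vee \left(e \wedge u \wedge z \wedge \neg z\right) \vee \left(e \wedge x \wedge z \wedge \neg e\right) \vee \left(e \wedge x \wedge z \wedge \neg x\right) \vee \left(e \wedge x \wedge z \wedge \neg z\right) \vee \left(u \wedge x \wedge z \wedge \neg e\right) \vee \left(u \wedge x \wedge z \wedge \neg x\right) \vee \left(u \wedge x \wedge z \wedge \neg z\right)$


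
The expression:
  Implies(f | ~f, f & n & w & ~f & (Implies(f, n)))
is never true.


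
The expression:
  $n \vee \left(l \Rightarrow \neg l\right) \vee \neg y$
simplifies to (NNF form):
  $n \vee \neg l \vee \neg y$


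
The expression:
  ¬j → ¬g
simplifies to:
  j ∨ ¬g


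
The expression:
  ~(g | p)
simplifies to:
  ~g & ~p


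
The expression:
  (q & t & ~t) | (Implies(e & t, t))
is always true.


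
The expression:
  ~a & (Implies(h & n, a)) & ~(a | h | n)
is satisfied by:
  {n: False, h: False, a: False}


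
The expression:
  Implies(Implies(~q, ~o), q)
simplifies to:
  o | q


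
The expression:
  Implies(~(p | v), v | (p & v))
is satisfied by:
  {v: True, p: True}
  {v: True, p: False}
  {p: True, v: False}


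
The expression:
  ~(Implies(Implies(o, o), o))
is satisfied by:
  {o: False}


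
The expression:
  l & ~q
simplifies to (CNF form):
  l & ~q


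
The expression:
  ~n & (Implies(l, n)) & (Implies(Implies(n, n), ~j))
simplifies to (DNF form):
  ~j & ~l & ~n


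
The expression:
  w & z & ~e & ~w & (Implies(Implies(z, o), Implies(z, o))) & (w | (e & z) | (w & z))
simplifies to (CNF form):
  False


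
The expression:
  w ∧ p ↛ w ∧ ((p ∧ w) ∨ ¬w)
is never true.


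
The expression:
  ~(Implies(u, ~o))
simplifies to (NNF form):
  o & u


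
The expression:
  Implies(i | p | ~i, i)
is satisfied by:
  {i: True}


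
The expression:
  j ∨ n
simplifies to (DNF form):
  j ∨ n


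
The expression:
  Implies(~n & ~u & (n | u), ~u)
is always true.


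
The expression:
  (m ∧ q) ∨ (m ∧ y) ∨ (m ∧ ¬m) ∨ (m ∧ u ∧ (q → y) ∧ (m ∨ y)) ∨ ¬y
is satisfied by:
  {m: True, y: False}
  {y: False, m: False}
  {y: True, m: True}


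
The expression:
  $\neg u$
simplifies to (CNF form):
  $\neg u$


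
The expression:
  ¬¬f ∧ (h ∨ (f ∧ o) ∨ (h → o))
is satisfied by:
  {f: True}


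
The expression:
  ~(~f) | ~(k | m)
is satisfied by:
  {f: True, m: False, k: False}
  {k: True, f: True, m: False}
  {f: True, m: True, k: False}
  {k: True, f: True, m: True}
  {k: False, m: False, f: False}


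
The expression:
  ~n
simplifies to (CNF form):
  ~n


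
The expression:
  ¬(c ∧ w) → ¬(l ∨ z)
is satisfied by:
  {w: True, c: True, l: False, z: False}
  {w: True, l: False, c: False, z: False}
  {c: True, w: False, l: False, z: False}
  {w: False, l: False, c: False, z: False}
  {z: True, w: True, c: True, l: False}
  {w: True, l: True, c: True, z: False}
  {z: True, w: True, l: True, c: True}


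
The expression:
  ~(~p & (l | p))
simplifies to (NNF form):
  p | ~l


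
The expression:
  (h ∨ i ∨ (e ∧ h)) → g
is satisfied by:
  {g: True, i: False, h: False}
  {g: True, h: True, i: False}
  {g: True, i: True, h: False}
  {g: True, h: True, i: True}
  {h: False, i: False, g: False}


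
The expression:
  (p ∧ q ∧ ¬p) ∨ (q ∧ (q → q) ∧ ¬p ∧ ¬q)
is never true.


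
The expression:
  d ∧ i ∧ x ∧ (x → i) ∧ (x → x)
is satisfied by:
  {i: True, d: True, x: True}


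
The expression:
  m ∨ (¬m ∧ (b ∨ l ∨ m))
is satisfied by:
  {b: True, m: True, l: True}
  {b: True, m: True, l: False}
  {b: True, l: True, m: False}
  {b: True, l: False, m: False}
  {m: True, l: True, b: False}
  {m: True, l: False, b: False}
  {l: True, m: False, b: False}


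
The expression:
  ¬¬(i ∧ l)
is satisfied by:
  {i: True, l: True}


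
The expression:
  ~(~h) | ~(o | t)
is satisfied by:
  {h: True, t: False, o: False}
  {o: True, h: True, t: False}
  {h: True, t: True, o: False}
  {o: True, h: True, t: True}
  {o: False, t: False, h: False}


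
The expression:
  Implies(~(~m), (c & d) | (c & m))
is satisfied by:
  {c: True, m: False}
  {m: False, c: False}
  {m: True, c: True}


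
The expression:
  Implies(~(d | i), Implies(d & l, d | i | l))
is always true.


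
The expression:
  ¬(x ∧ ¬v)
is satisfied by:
  {v: True, x: False}
  {x: False, v: False}
  {x: True, v: True}


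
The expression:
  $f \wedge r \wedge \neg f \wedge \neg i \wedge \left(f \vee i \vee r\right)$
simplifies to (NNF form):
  $\text{False}$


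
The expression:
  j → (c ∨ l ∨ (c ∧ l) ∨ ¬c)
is always true.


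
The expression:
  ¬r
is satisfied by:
  {r: False}


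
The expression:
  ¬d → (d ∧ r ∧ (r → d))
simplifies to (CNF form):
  d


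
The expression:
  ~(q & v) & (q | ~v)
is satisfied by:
  {v: False}


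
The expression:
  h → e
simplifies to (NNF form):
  e ∨ ¬h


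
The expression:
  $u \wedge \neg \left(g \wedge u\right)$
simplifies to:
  $u \wedge \neg g$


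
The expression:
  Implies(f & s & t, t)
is always true.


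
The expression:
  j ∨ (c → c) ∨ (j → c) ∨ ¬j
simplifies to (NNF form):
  True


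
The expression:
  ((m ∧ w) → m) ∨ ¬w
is always true.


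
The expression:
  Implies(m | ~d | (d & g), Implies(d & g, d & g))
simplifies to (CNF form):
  True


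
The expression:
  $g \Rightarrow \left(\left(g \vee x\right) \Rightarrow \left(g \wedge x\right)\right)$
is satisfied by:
  {x: True, g: False}
  {g: False, x: False}
  {g: True, x: True}


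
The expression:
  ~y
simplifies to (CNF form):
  ~y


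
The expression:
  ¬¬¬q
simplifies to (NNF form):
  ¬q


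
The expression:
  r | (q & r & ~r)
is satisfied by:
  {r: True}


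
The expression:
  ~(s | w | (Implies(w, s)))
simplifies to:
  False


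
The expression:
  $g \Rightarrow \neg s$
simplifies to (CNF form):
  $\neg g \vee \neg s$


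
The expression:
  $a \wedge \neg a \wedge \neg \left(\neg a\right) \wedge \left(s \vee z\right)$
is never true.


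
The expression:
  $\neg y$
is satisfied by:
  {y: False}


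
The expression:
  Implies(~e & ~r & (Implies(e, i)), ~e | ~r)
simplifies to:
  True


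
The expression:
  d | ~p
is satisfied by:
  {d: True, p: False}
  {p: False, d: False}
  {p: True, d: True}


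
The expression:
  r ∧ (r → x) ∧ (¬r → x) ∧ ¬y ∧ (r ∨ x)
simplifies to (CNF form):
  r ∧ x ∧ ¬y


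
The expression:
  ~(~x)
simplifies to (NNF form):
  x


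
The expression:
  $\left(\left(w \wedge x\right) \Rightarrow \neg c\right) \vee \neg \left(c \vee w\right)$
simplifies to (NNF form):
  $\neg c \vee \neg w \vee \neg x$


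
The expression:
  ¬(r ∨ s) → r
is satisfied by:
  {r: True, s: True}
  {r: True, s: False}
  {s: True, r: False}


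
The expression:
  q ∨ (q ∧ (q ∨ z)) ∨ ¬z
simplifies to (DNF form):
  q ∨ ¬z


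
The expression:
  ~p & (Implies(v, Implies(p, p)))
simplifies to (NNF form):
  ~p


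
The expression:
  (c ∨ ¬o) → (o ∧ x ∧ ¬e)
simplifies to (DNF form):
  (o ∧ ¬c) ∨ (o ∧ x ∧ ¬c) ∨ (o ∧ x ∧ ¬e) ∨ (o ∧ ¬c ∧ ¬e)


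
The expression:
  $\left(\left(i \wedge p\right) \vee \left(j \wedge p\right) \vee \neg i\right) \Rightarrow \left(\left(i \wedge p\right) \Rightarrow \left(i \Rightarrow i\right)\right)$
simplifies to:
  $\text{True}$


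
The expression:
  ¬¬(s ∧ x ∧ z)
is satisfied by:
  {z: True, s: True, x: True}


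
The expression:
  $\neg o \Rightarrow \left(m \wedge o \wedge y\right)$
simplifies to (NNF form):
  $o$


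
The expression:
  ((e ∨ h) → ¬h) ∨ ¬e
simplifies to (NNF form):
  ¬e ∨ ¬h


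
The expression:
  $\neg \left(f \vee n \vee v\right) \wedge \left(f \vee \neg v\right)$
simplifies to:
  $\neg f \wedge \neg n \wedge \neg v$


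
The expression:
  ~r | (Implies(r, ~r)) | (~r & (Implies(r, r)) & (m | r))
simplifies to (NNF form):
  ~r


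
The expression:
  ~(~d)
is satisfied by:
  {d: True}


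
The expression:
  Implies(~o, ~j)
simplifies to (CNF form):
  o | ~j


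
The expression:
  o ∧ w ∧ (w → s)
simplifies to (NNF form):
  o ∧ s ∧ w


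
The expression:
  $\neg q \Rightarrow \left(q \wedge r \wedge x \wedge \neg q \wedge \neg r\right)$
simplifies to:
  $q$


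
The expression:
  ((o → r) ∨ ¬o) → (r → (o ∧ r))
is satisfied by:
  {o: True, r: False}
  {r: False, o: False}
  {r: True, o: True}


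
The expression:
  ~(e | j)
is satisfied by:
  {e: False, j: False}


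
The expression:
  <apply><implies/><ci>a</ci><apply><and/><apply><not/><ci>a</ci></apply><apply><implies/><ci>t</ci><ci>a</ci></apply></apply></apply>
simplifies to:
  <apply><not/><ci>a</ci></apply>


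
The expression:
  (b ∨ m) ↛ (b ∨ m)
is never true.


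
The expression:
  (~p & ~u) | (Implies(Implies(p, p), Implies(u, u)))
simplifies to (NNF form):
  True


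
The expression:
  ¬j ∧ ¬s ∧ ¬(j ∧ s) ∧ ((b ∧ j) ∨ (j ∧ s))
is never true.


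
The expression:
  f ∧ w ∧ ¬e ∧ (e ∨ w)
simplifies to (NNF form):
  f ∧ w ∧ ¬e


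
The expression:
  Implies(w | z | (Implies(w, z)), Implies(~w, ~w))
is always true.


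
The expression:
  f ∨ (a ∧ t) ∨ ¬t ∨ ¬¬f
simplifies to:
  a ∨ f ∨ ¬t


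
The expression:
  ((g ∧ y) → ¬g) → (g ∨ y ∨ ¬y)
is always true.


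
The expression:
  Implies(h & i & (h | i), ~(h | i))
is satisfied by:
  {h: False, i: False}
  {i: True, h: False}
  {h: True, i: False}


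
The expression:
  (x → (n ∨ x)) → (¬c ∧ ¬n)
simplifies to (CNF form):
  ¬c ∧ ¬n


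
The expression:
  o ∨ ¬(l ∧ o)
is always true.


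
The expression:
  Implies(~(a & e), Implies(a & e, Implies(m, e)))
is always true.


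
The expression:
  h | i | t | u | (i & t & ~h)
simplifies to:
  h | i | t | u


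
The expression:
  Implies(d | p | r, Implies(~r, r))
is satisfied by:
  {r: True, p: False, d: False}
  {r: True, d: True, p: False}
  {r: True, p: True, d: False}
  {r: True, d: True, p: True}
  {d: False, p: False, r: False}


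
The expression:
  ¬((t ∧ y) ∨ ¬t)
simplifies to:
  t ∧ ¬y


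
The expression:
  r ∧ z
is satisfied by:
  {r: True, z: True}


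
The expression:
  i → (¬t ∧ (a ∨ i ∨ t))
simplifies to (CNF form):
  ¬i ∨ ¬t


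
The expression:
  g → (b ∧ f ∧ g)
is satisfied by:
  {f: True, b: True, g: False}
  {f: True, b: False, g: False}
  {b: True, f: False, g: False}
  {f: False, b: False, g: False}
  {g: True, f: True, b: True}


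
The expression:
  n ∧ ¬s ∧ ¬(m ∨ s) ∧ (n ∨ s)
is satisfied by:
  {n: True, s: False, m: False}


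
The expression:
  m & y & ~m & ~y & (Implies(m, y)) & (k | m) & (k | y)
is never true.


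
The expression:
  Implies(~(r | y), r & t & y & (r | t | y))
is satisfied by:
  {r: True, y: True}
  {r: True, y: False}
  {y: True, r: False}


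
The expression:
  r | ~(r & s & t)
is always true.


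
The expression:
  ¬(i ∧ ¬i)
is always true.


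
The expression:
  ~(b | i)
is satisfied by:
  {i: False, b: False}


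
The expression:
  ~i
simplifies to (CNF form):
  ~i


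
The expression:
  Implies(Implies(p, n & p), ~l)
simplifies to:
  ~l | (p & ~n)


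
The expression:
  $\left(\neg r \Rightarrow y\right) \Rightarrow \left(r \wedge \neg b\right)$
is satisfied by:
  {b: False, y: False, r: False}
  {r: True, b: False, y: False}
  {r: True, y: True, b: False}
  {b: True, y: False, r: False}


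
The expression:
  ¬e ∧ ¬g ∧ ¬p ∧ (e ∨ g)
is never true.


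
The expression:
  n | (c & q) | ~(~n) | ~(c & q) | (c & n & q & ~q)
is always true.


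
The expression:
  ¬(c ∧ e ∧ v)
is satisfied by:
  {v: False, c: False, e: False}
  {e: True, v: False, c: False}
  {c: True, v: False, e: False}
  {e: True, c: True, v: False}
  {v: True, e: False, c: False}
  {e: True, v: True, c: False}
  {c: True, v: True, e: False}


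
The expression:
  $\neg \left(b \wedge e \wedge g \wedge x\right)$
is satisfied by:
  {g: False, e: False, x: False, b: False}
  {b: True, g: False, e: False, x: False}
  {x: True, g: False, e: False, b: False}
  {b: True, x: True, g: False, e: False}
  {e: True, b: False, g: False, x: False}
  {b: True, e: True, g: False, x: False}
  {x: True, e: True, b: False, g: False}
  {b: True, x: True, e: True, g: False}
  {g: True, x: False, e: False, b: False}
  {b: True, g: True, x: False, e: False}
  {x: True, g: True, b: False, e: False}
  {b: True, x: True, g: True, e: False}
  {e: True, g: True, x: False, b: False}
  {b: True, e: True, g: True, x: False}
  {x: True, e: True, g: True, b: False}


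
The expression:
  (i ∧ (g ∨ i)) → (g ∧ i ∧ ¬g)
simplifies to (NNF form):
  ¬i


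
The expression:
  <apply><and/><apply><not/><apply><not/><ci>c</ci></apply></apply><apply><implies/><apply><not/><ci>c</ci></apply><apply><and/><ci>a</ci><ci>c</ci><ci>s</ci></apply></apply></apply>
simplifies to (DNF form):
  <ci>c</ci>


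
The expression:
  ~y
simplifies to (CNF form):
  ~y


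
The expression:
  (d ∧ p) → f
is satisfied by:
  {f: True, p: False, d: False}
  {p: False, d: False, f: False}
  {d: True, f: True, p: False}
  {d: True, p: False, f: False}
  {f: True, p: True, d: False}
  {p: True, f: False, d: False}
  {d: True, p: True, f: True}


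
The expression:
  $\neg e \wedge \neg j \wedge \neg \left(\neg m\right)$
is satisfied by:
  {m: True, e: False, j: False}


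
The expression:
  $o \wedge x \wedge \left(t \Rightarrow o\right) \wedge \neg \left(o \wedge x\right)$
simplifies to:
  $\text{False}$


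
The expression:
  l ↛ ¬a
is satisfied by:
  {a: True, l: True}


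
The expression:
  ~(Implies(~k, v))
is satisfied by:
  {v: False, k: False}


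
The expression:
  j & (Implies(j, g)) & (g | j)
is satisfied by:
  {j: True, g: True}


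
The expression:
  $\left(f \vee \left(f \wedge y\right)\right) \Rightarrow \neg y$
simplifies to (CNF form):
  $\neg f \vee \neg y$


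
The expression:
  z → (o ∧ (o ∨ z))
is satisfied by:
  {o: True, z: False}
  {z: False, o: False}
  {z: True, o: True}


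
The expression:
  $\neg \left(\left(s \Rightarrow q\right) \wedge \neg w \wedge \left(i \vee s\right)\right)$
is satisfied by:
  {w: True, s: False, q: False, i: False}
  {i: True, w: True, s: False, q: False}
  {q: True, w: True, s: False, i: False}
  {i: True, q: True, w: True, s: False}
  {w: True, s: True, i: False, q: False}
  {i: True, w: True, s: True, q: False}
  {q: True, w: True, s: True, i: False}
  {i: True, q: True, w: True, s: True}
  {i: False, s: False, w: False, q: False}
  {q: True, i: False, s: False, w: False}
  {s: True, q: False, w: False, i: False}
  {i: True, s: True, q: False, w: False}


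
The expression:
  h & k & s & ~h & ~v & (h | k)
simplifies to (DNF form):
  False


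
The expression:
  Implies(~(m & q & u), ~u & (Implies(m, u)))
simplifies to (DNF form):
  (u & ~u) | (m & q & u) | (~m & ~u) | (m & q & ~m) | (m & u & ~u) | (q & u & ~u) | (m & ~m & ~u) | (q & ~m & ~u)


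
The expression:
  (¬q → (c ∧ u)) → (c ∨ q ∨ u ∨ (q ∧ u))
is always true.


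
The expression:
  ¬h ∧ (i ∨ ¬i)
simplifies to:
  ¬h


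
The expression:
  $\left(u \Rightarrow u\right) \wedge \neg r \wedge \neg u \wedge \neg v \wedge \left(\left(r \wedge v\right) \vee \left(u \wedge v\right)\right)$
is never true.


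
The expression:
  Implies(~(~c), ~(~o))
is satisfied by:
  {o: True, c: False}
  {c: False, o: False}
  {c: True, o: True}


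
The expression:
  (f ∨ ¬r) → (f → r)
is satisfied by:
  {r: True, f: False}
  {f: False, r: False}
  {f: True, r: True}


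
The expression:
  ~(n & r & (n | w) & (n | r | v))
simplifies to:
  ~n | ~r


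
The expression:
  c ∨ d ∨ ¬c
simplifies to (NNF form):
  True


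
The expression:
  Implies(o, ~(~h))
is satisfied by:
  {h: True, o: False}
  {o: False, h: False}
  {o: True, h: True}


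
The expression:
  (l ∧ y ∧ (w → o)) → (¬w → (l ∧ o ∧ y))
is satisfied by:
  {o: True, w: True, l: False, y: False}
  {o: True, l: False, w: False, y: False}
  {w: True, o: False, l: False, y: False}
  {o: False, l: False, w: False, y: False}
  {y: True, o: True, w: True, l: False}
  {y: True, o: True, l: False, w: False}
  {y: True, w: True, o: False, l: False}
  {y: True, o: False, l: False, w: False}
  {o: True, l: True, w: True, y: False}
  {o: True, l: True, y: False, w: False}
  {l: True, w: True, y: False, o: False}
  {l: True, y: False, w: False, o: False}
  {o: True, l: True, y: True, w: True}
  {o: True, l: True, y: True, w: False}
  {l: True, y: True, w: True, o: False}


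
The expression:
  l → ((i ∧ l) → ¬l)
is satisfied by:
  {l: False, i: False}
  {i: True, l: False}
  {l: True, i: False}


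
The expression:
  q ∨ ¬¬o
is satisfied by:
  {q: True, o: True}
  {q: True, o: False}
  {o: True, q: False}


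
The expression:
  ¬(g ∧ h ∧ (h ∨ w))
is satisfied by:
  {h: False, g: False}
  {g: True, h: False}
  {h: True, g: False}


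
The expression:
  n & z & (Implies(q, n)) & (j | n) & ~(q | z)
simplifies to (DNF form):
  False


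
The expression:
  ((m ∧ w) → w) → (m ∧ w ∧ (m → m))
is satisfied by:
  {m: True, w: True}


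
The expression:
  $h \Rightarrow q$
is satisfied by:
  {q: True, h: False}
  {h: False, q: False}
  {h: True, q: True}


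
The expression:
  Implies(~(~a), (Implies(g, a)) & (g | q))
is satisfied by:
  {q: True, g: True, a: False}
  {q: True, g: False, a: False}
  {g: True, q: False, a: False}
  {q: False, g: False, a: False}
  {a: True, q: True, g: True}
  {a: True, q: True, g: False}
  {a: True, g: True, q: False}


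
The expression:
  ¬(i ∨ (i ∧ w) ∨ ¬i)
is never true.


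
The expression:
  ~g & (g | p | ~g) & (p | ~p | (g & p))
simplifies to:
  ~g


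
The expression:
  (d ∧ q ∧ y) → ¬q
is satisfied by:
  {q: False, d: False, y: False}
  {y: True, q: False, d: False}
  {d: True, q: False, y: False}
  {y: True, d: True, q: False}
  {q: True, y: False, d: False}
  {y: True, q: True, d: False}
  {d: True, q: True, y: False}


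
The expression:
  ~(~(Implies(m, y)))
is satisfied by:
  {y: True, m: False}
  {m: False, y: False}
  {m: True, y: True}


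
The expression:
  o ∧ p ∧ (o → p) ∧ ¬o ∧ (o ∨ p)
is never true.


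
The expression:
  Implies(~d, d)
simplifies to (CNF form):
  d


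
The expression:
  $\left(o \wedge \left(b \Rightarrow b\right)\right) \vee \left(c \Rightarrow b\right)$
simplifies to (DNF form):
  $b \vee o \vee \neg c$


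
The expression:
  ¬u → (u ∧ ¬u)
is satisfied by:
  {u: True}


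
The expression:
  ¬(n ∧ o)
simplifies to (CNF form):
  ¬n ∨ ¬o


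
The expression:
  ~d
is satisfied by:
  {d: False}


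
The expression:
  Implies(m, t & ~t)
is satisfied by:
  {m: False}


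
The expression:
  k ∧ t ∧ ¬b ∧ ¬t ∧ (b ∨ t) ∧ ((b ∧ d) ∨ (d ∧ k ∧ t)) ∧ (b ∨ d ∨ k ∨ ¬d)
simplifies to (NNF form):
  False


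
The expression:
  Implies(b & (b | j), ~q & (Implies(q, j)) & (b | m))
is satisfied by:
  {q: False, b: False}
  {b: True, q: False}
  {q: True, b: False}


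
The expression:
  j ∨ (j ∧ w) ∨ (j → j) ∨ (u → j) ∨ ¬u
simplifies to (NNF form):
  True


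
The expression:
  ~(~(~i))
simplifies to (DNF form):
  ~i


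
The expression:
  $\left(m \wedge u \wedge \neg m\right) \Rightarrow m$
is always true.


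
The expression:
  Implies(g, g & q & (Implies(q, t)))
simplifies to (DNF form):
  ~g | (q & t)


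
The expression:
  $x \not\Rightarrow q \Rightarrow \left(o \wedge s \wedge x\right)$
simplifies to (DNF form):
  $q \vee \left(o \wedge s\right) \vee \neg x$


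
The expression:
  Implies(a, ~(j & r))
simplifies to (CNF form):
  ~a | ~j | ~r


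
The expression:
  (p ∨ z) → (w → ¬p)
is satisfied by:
  {p: False, w: False}
  {w: True, p: False}
  {p: True, w: False}


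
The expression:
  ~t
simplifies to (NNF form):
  ~t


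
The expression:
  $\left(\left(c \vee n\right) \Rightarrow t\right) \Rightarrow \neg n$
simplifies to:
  $\neg n \vee \neg t$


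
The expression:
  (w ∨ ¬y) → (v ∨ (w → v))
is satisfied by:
  {v: True, w: False}
  {w: False, v: False}
  {w: True, v: True}


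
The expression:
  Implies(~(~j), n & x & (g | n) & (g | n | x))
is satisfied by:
  {x: True, n: True, j: False}
  {x: True, n: False, j: False}
  {n: True, x: False, j: False}
  {x: False, n: False, j: False}
  {j: True, x: True, n: True}


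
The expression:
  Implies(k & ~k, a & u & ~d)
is always true.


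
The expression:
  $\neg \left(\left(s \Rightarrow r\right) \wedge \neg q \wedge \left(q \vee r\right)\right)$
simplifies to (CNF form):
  $q \vee \neg r$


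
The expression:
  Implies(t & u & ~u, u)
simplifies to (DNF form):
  True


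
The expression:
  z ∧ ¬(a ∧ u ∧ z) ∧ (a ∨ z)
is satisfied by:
  {z: True, u: False, a: False}
  {z: True, a: True, u: False}
  {z: True, u: True, a: False}


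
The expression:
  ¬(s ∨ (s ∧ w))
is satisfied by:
  {s: False}


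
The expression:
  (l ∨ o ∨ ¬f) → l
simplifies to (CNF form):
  (f ∨ l) ∧ (l ∨ ¬o)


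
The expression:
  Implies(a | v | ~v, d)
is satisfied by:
  {d: True}


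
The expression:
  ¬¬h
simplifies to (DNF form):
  h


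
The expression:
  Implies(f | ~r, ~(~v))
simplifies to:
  v | (r & ~f)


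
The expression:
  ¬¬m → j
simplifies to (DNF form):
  j ∨ ¬m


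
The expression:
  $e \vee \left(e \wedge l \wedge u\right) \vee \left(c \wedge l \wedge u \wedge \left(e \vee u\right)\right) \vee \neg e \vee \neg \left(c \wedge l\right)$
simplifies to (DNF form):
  $\text{True}$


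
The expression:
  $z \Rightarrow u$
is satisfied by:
  {u: True, z: False}
  {z: False, u: False}
  {z: True, u: True}


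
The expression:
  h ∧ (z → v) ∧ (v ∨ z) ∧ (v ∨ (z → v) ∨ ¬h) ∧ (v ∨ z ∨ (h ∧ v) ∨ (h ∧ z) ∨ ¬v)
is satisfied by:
  {h: True, v: True}


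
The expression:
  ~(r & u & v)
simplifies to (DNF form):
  ~r | ~u | ~v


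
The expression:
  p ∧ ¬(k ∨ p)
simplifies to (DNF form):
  False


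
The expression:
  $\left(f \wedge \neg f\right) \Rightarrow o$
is always true.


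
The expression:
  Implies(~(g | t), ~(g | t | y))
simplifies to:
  g | t | ~y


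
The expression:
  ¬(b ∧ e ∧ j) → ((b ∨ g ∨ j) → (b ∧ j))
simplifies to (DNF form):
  (b ∧ j) ∨ (b ∧ ¬b) ∨ (b ∧ j ∧ ¬g) ∨ (b ∧ j ∧ ¬j) ∨ (b ∧ ¬b ∧ ¬g) ∨ (b ∧ ¬b ∧ ¬j) ∨ (j ∧ ¬g ∧ ¬j) ∨ (¬b ∧ ¬g ∧ ¬j)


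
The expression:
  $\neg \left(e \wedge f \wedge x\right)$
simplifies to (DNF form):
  $\neg e \vee \neg f \vee \neg x$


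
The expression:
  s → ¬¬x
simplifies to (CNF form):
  x ∨ ¬s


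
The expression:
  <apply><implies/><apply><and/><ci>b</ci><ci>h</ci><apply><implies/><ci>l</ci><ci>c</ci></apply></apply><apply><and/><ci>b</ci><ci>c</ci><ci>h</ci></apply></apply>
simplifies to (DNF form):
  <apply><or/><ci>c</ci><ci>l</ci><apply><not/><ci>b</ci></apply><apply><not/><ci>h</ci></apply></apply>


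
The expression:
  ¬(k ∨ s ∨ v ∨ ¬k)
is never true.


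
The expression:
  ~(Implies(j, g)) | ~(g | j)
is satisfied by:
  {g: False}


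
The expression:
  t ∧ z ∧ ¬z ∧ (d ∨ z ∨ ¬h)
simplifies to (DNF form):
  False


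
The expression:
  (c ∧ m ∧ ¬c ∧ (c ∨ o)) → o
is always true.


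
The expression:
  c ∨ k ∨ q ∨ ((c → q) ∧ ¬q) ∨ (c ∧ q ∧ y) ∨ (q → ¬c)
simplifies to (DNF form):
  True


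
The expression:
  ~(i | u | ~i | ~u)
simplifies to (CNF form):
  False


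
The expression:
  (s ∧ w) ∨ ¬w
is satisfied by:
  {s: True, w: False}
  {w: False, s: False}
  {w: True, s: True}


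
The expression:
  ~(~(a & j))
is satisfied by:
  {a: True, j: True}


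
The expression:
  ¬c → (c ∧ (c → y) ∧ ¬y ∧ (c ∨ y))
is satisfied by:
  {c: True}


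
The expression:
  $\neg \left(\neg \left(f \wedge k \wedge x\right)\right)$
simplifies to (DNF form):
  $f \wedge k \wedge x$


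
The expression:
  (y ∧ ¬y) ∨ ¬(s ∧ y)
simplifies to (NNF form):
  ¬s ∨ ¬y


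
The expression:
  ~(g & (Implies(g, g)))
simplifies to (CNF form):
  ~g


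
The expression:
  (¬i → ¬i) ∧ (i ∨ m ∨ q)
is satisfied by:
  {i: True, q: True, m: True}
  {i: True, q: True, m: False}
  {i: True, m: True, q: False}
  {i: True, m: False, q: False}
  {q: True, m: True, i: False}
  {q: True, m: False, i: False}
  {m: True, q: False, i: False}


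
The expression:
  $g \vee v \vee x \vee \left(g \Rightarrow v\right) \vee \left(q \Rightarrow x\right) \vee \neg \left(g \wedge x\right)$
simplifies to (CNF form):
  $\text{True}$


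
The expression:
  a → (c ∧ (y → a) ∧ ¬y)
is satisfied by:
  {c: True, a: False, y: False}
  {c: False, a: False, y: False}
  {y: True, c: True, a: False}
  {y: True, c: False, a: False}
  {a: True, c: True, y: False}


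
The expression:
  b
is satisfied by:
  {b: True}


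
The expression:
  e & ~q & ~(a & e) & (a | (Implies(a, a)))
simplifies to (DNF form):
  e & ~a & ~q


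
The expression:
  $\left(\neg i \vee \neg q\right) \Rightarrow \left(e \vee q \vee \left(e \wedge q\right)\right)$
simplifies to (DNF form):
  $e \vee q$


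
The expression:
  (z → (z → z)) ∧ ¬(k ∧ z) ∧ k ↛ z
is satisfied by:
  {k: True, z: False}


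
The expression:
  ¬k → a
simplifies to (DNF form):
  a ∨ k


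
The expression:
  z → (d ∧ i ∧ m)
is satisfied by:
  {d: True, i: True, m: True, z: False}
  {d: True, i: True, m: False, z: False}
  {d: True, m: True, i: False, z: False}
  {d: True, m: False, i: False, z: False}
  {i: True, m: True, d: False, z: False}
  {i: True, d: False, m: False, z: False}
  {i: False, m: True, d: False, z: False}
  {i: False, d: False, m: False, z: False}
  {d: True, z: True, i: True, m: True}


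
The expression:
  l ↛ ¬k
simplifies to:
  k ∧ l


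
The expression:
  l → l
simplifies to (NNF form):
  True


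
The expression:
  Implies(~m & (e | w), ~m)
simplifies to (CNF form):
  True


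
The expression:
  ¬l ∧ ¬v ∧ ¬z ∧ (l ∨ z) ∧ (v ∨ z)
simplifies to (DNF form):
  False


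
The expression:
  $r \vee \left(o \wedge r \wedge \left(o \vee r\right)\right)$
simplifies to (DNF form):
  $r$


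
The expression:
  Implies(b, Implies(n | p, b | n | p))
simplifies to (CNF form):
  True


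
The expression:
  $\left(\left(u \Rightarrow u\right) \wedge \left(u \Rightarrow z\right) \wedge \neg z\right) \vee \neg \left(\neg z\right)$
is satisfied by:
  {z: True, u: False}
  {u: False, z: False}
  {u: True, z: True}


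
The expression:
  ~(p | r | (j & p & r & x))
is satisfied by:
  {p: False, r: False}


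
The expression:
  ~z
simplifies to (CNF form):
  ~z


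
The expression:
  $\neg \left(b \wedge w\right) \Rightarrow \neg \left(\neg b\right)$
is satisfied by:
  {b: True}


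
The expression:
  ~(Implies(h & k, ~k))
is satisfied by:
  {h: True, k: True}


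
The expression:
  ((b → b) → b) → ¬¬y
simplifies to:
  y ∨ ¬b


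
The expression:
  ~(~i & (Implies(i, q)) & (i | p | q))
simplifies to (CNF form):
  (i | ~p) & (i | ~q)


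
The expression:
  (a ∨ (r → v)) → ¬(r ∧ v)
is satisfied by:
  {v: False, r: False}
  {r: True, v: False}
  {v: True, r: False}


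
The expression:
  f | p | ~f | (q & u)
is always true.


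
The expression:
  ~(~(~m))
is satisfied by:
  {m: False}


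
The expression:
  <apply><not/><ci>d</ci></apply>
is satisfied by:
  {d: False}


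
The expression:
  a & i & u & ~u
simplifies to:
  False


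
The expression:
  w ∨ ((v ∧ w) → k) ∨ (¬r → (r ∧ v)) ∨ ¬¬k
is always true.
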